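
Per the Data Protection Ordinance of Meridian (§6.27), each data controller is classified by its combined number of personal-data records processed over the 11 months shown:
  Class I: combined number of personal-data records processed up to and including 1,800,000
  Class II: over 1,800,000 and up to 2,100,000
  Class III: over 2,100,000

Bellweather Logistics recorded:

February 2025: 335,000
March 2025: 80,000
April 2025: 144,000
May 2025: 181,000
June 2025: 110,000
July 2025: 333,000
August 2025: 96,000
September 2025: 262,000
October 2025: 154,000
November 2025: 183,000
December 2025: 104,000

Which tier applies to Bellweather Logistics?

Combined number of personal-data records processed: 335,000 + 80,000 + 144,000 + 181,000 + 110,000 + 333,000 + 96,000 + 262,000 + 154,000 + 183,000 + 104,000 = 1,982,000.
1,800,000 < 1,982,000 ≤ 2,100,000, so Class II applies.

Class II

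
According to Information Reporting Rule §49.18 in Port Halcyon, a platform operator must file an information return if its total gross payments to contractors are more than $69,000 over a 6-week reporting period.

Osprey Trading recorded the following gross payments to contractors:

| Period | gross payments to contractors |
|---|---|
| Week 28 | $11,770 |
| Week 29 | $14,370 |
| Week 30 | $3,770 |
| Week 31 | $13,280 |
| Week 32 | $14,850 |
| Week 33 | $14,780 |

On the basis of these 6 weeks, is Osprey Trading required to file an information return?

Total gross payments to contractors: $11,770 + $14,370 + $3,770 + $13,280 + $14,850 + $14,780 = $72,820.
$72,820 > $69,000, so the threshold is exceeded.

Yes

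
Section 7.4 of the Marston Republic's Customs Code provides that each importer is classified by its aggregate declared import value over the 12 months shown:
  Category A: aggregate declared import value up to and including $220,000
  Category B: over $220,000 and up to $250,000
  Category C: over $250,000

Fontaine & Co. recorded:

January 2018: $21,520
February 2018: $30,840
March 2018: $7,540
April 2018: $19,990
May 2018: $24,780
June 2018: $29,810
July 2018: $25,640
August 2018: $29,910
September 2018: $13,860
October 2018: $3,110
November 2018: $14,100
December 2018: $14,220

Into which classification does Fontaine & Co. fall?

Aggregate declared import value: $21,520 + $30,840 + $7,540 + $19,990 + $24,780 + $29,810 + $25,640 + $29,910 + $13,860 + $3,110 + $14,100 + $14,220 = $235,320.
$220,000 < $235,320 ≤ $250,000, so Category B applies.

Category B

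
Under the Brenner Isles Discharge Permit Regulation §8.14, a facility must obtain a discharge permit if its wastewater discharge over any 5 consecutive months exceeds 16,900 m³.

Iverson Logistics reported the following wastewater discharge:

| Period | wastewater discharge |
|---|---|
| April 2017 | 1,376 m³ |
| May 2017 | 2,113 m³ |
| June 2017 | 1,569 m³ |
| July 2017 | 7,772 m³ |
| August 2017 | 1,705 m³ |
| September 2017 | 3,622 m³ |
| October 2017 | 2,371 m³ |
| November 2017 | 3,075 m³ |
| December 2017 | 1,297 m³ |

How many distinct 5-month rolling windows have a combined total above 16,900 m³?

April 2017–August 2017: 1,376 m³ + 2,113 m³ + 1,569 m³ + 7,772 m³ + 1,705 m³ = 14,535 m³ (under)
May 2017–September 2017: 2,113 m³ + 1,569 m³ + 7,772 m³ + 1,705 m³ + 3,622 m³ = 16,781 m³ (under)
June 2017–October 2017: 1,569 m³ + 7,772 m³ + 1,705 m³ + 3,622 m³ + 2,371 m³ = 17,039 m³ (over)
July 2017–November 2017: 7,772 m³ + 1,705 m³ + 3,622 m³ + 2,371 m³ + 3,075 m³ = 18,545 m³ (over)
August 2017–December 2017: 1,705 m³ + 3,622 m³ + 2,371 m³ + 3,075 m³ + 1,297 m³ = 12,070 m³ (under)
2 windows exceed the threshold.

2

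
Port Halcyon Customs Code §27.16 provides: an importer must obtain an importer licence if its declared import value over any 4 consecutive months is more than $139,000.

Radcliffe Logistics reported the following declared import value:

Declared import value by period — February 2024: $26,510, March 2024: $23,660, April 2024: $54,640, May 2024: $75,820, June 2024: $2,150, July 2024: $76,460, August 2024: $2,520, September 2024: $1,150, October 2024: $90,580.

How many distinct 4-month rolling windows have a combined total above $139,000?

February 2024–May 2024: $26,510 + $23,660 + $54,640 + $75,820 = $180,630 (over)
March 2024–June 2024: $23,660 + $54,640 + $75,820 + $2,150 = $156,270 (over)
April 2024–July 2024: $54,640 + $75,820 + $2,150 + $76,460 = $209,070 (over)
May 2024–August 2024: $75,820 + $2,150 + $76,460 + $2,520 = $156,950 (over)
June 2024–September 2024: $2,150 + $76,460 + $2,520 + $1,150 = $82,280 (under)
July 2024–October 2024: $76,460 + $2,520 + $1,150 + $90,580 = $170,710 (over)
5 windows exceed the threshold.

5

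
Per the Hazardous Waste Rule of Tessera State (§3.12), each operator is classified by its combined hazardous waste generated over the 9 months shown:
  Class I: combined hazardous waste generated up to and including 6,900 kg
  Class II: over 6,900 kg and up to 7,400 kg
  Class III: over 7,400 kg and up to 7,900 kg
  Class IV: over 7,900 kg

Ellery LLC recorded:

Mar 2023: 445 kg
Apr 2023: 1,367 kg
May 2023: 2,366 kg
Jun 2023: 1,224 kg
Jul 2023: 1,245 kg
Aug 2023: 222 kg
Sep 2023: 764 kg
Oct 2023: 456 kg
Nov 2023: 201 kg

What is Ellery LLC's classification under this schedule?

Class IV

Combined hazardous waste generated: 445 kg + 1,367 kg + 2,366 kg + 1,224 kg + 1,245 kg + 222 kg + 764 kg + 456 kg + 201 kg = 8,290 kg.
8,290 kg > 7,900 kg, so Class IV applies.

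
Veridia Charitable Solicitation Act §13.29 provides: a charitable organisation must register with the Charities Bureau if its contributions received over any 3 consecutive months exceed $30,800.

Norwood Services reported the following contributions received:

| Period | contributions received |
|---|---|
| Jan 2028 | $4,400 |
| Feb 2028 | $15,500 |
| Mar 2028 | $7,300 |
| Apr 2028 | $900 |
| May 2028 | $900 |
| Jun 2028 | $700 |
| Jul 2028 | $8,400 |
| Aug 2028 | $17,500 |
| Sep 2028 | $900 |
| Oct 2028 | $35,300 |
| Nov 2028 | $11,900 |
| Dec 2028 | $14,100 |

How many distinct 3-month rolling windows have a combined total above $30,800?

Jan 2028–Mar 2028: $4,400 + $15,500 + $7,300 = $27,200 (under)
Feb 2028–Apr 2028: $15,500 + $7,300 + $900 = $23,700 (under)
Mar 2028–May 2028: $7,300 + $900 + $900 = $9,100 (under)
Apr 2028–Jun 2028: $900 + $900 + $700 = $2,500 (under)
May 2028–Jul 2028: $900 + $700 + $8,400 = $10,000 (under)
Jun 2028–Aug 2028: $700 + $8,400 + $17,500 = $26,600 (under)
Jul 2028–Sep 2028: $8,400 + $17,500 + $900 = $26,800 (under)
Aug 2028–Oct 2028: $17,500 + $900 + $35,300 = $53,700 (over)
Sep 2028–Nov 2028: $900 + $35,300 + $11,900 = $48,100 (over)
Oct 2028–Dec 2028: $35,300 + $11,900 + $14,100 = $61,300 (over)
3 windows exceed the threshold.

3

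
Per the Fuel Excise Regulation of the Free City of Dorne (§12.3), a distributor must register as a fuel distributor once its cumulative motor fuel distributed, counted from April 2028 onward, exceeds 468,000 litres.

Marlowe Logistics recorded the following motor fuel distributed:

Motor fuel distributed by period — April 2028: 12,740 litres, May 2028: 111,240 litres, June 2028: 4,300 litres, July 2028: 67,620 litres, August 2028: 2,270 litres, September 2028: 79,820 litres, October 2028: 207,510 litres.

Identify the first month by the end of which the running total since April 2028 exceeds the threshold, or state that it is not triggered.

October 2028

Through April 2028: 12,740 litres
Through May 2028: 123,980 litres
Through June 2028: 128,280 litres
Through July 2028: 195,900 litres
Through August 2028: 198,170 litres
Through September 2028: 277,990 litres
Through October 2028: 485,500 litres ← exceeds threshold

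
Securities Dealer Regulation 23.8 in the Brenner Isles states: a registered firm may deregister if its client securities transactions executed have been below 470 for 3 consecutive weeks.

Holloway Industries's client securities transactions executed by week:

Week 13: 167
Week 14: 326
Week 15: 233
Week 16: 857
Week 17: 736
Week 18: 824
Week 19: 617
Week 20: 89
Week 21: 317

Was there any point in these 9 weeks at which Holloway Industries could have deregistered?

Weeks below 470: Week 13, Week 14, Week 15, Week 20, Week 21.
Longest run of consecutive weeks below the threshold: 3.
3 ≥ 3, so Holloway Industries became eligible.

Yes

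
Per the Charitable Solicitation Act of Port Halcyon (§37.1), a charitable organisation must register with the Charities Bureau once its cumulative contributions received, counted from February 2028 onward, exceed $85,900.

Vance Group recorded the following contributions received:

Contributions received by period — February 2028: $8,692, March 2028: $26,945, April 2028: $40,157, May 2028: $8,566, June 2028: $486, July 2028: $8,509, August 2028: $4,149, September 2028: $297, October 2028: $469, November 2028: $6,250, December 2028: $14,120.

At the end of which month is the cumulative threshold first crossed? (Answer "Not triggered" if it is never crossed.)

Through February 2028: $8,692
Through March 2028: $35,637
Through April 2028: $75,794
Through May 2028: $84,360
Through June 2028: $84,846
Through July 2028: $93,355 ← exceeds threshold

July 2028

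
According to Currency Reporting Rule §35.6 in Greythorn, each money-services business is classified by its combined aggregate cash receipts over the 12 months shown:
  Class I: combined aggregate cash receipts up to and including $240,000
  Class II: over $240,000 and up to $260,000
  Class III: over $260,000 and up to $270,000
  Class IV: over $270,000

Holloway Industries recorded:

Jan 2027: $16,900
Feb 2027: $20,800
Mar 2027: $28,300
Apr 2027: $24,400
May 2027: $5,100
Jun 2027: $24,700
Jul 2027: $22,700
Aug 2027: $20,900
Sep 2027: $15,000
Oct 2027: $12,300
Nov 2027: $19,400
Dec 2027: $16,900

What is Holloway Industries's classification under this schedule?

Class I

Combined aggregate cash receipts: $16,900 + $20,800 + $28,300 + $24,400 + $5,100 + $24,700 + $22,700 + $20,900 + $15,000 + $12,300 + $19,400 + $16,900 = $227,400.
$227,400 ≤ $240,000, so Class I applies.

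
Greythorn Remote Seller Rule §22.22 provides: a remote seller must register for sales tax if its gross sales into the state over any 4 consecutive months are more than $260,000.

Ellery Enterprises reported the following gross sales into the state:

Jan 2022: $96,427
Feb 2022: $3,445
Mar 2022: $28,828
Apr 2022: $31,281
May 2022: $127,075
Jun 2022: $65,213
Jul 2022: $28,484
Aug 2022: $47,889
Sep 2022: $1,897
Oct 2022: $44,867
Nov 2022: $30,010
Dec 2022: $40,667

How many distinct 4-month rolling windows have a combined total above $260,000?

Jan 2022–Apr 2022: $96,427 + $3,445 + $28,828 + $31,281 = $159,981 (under)
Feb 2022–May 2022: $3,445 + $28,828 + $31,281 + $127,075 = $190,629 (under)
Mar 2022–Jun 2022: $28,828 + $31,281 + $127,075 + $65,213 = $252,397 (under)
Apr 2022–Jul 2022: $31,281 + $127,075 + $65,213 + $28,484 = $252,053 (under)
May 2022–Aug 2022: $127,075 + $65,213 + $28,484 + $47,889 = $268,661 (over)
Jun 2022–Sep 2022: $65,213 + $28,484 + $47,889 + $1,897 = $143,483 (under)
Jul 2022–Oct 2022: $28,484 + $47,889 + $1,897 + $44,867 = $123,137 (under)
Aug 2022–Nov 2022: $47,889 + $1,897 + $44,867 + $30,010 = $124,663 (under)
Sep 2022–Dec 2022: $1,897 + $44,867 + $30,010 + $40,667 = $117,441 (under)
1 window exceeds the threshold.

1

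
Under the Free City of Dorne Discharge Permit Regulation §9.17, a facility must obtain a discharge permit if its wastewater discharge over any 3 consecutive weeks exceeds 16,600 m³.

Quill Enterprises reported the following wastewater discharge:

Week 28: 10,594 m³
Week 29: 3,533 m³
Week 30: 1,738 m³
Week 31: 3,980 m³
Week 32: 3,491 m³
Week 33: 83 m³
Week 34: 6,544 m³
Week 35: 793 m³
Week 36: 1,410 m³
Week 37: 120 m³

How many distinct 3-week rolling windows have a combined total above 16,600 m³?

Week 28–Week 30: 10,594 m³ + 3,533 m³ + 1,738 m³ = 15,865 m³ (under)
Week 29–Week 31: 3,533 m³ + 1,738 m³ + 3,980 m³ = 9,251 m³ (under)
Week 30–Week 32: 1,738 m³ + 3,980 m³ + 3,491 m³ = 9,209 m³ (under)
Week 31–Week 33: 3,980 m³ + 3,491 m³ + 83 m³ = 7,554 m³ (under)
Week 32–Week 34: 3,491 m³ + 83 m³ + 6,544 m³ = 10,118 m³ (under)
Week 33–Week 35: 83 m³ + 6,544 m³ + 793 m³ = 7,420 m³ (under)
Week 34–Week 36: 6,544 m³ + 793 m³ + 1,410 m³ = 8,747 m³ (under)
Week 35–Week 37: 793 m³ + 1,410 m³ + 120 m³ = 2,323 m³ (under)
0 windows exceed the threshold.

0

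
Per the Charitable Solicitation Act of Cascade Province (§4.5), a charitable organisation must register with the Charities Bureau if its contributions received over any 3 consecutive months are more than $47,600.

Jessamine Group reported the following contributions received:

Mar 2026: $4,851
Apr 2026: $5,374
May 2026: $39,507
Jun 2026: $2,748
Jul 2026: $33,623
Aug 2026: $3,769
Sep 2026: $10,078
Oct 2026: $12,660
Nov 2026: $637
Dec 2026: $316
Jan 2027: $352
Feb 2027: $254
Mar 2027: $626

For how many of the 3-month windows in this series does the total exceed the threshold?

3

Mar 2026–May 2026: $4,851 + $5,374 + $39,507 = $49,732 (over)
Apr 2026–Jun 2026: $5,374 + $39,507 + $2,748 = $47,629 (over)
May 2026–Jul 2026: $39,507 + $2,748 + $33,623 = $75,878 (over)
Jun 2026–Aug 2026: $2,748 + $33,623 + $3,769 = $40,140 (under)
Jul 2026–Sep 2026: $33,623 + $3,769 + $10,078 = $47,470 (under)
Aug 2026–Oct 2026: $3,769 + $10,078 + $12,660 = $26,507 (under)
Sep 2026–Nov 2026: $10,078 + $12,660 + $637 = $23,375 (under)
Oct 2026–Dec 2026: $12,660 + $637 + $316 = $13,613 (under)
Nov 2026–Jan 2027: $637 + $316 + $352 = $1,305 (under)
Dec 2026–Feb 2027: $316 + $352 + $254 = $922 (under)
Jan 2027–Mar 2027: $352 + $254 + $626 = $1,232 (under)
3 windows exceed the threshold.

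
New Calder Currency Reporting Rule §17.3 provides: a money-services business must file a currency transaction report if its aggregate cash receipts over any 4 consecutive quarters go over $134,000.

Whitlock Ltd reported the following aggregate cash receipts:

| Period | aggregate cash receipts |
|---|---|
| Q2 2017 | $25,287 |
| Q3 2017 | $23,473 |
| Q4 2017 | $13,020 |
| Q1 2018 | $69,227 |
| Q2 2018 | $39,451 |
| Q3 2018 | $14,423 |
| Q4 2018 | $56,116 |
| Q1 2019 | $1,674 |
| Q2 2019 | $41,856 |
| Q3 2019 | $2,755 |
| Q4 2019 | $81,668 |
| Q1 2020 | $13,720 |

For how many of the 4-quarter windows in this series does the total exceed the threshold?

4

Q2 2017–Q1 2018: $25,287 + $23,473 + $13,020 + $69,227 = $131,007 (under)
Q3 2017–Q2 2018: $23,473 + $13,020 + $69,227 + $39,451 = $145,171 (over)
Q4 2017–Q3 2018: $13,020 + $69,227 + $39,451 + $14,423 = $136,121 (over)
Q1 2018–Q4 2018: $69,227 + $39,451 + $14,423 + $56,116 = $179,217 (over)
Q2 2018–Q1 2019: $39,451 + $14,423 + $56,116 + $1,674 = $111,664 (under)
Q3 2018–Q2 2019: $14,423 + $56,116 + $1,674 + $41,856 = $114,069 (under)
Q4 2018–Q3 2019: $56,116 + $1,674 + $41,856 + $2,755 = $102,401 (under)
Q1 2019–Q4 2019: $1,674 + $41,856 + $2,755 + $81,668 = $127,953 (under)
Q2 2019–Q1 2020: $41,856 + $2,755 + $81,668 + $13,720 = $139,999 (over)
4 windows exceed the threshold.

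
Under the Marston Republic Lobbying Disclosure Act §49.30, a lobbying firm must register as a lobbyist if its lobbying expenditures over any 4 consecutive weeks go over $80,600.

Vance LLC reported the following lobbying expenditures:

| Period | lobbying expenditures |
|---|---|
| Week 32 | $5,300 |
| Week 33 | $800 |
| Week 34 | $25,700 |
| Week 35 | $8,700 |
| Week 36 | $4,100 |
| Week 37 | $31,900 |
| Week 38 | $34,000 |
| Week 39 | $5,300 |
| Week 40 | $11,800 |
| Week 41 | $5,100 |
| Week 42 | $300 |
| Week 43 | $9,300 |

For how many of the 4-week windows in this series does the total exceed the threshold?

1

Week 32–Week 35: $5,300 + $800 + $25,700 + $8,700 = $40,500 (under)
Week 33–Week 36: $800 + $25,700 + $8,700 + $4,100 = $39,300 (under)
Week 34–Week 37: $25,700 + $8,700 + $4,100 + $31,900 = $70,400 (under)
Week 35–Week 38: $8,700 + $4,100 + $31,900 + $34,000 = $78,700 (under)
Week 36–Week 39: $4,100 + $31,900 + $34,000 + $5,300 = $75,300 (under)
Week 37–Week 40: $31,900 + $34,000 + $5,300 + $11,800 = $83,000 (over)
Week 38–Week 41: $34,000 + $5,300 + $11,800 + $5,100 = $56,200 (under)
Week 39–Week 42: $5,300 + $11,800 + $5,100 + $300 = $22,500 (under)
Week 40–Week 43: $11,800 + $5,100 + $300 + $9,300 = $26,500 (under)
1 window exceeds the threshold.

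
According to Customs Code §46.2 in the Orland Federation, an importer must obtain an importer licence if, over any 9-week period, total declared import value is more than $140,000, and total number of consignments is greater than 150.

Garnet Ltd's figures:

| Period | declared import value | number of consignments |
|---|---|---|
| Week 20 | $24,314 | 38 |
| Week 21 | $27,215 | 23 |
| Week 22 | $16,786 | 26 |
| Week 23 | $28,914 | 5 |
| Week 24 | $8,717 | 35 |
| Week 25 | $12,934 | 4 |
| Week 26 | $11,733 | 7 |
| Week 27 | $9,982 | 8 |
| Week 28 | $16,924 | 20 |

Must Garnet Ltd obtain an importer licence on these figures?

Total declared import value: $24,314 + $27,215 + $16,786 + $28,914 + $8,717 + $12,934 + $11,733 + $9,982 + $16,924 = $157,519 (> $140,000).
Total number of consignments: 38 + 23 + 26 + 5 + 35 + 4 + 7 + 8 + 20 = 166 (> 150).
The test is 'and': both thresholds are exceeded.

Yes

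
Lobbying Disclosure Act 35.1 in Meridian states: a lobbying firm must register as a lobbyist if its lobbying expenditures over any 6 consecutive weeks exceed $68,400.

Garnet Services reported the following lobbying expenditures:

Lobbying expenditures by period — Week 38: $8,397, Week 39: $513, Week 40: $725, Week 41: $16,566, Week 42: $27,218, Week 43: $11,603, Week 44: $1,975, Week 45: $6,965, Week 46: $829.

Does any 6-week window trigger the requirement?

No

Week 38–Week 43: $8,397 + $513 + $725 + $16,566 + $27,218 + $11,603 = $65,022 (under)
Week 39–Week 44: $513 + $725 + $16,566 + $27,218 + $11,603 + $1,975 = $58,600 (under)
Week 40–Week 45: $725 + $16,566 + $27,218 + $11,603 + $1,975 + $6,965 = $65,052 (under)
Week 41–Week 46: $16,566 + $27,218 + $11,603 + $1,975 + $6,965 + $829 = $65,156 (under)
No window exceeds $68,400.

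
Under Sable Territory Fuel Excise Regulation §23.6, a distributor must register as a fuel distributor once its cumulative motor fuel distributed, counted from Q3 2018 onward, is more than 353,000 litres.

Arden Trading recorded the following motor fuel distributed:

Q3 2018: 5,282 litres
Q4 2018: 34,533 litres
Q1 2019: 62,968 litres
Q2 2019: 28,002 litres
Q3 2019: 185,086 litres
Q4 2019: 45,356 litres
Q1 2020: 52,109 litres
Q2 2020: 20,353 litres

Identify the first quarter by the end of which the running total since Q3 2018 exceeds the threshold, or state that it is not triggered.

Q4 2019

Through Q3 2018: 5,282 litres
Through Q4 2018: 39,815 litres
Through Q1 2019: 102,783 litres
Through Q2 2019: 130,785 litres
Through Q3 2019: 315,871 litres
Through Q4 2019: 361,227 litres ← exceeds threshold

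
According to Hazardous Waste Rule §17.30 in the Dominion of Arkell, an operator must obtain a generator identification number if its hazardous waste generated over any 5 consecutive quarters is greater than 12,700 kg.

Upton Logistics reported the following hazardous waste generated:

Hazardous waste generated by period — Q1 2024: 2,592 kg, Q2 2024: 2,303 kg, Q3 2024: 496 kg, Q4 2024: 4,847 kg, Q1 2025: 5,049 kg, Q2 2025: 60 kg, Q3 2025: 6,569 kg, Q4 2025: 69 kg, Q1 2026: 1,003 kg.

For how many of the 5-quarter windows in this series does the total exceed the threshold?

Q1 2024–Q1 2025: 2,592 kg + 2,303 kg + 496 kg + 4,847 kg + 5,049 kg = 15,287 kg (over)
Q2 2024–Q2 2025: 2,303 kg + 496 kg + 4,847 kg + 5,049 kg + 60 kg = 12,755 kg (over)
Q3 2024–Q3 2025: 496 kg + 4,847 kg + 5,049 kg + 60 kg + 6,569 kg = 17,021 kg (over)
Q4 2024–Q4 2025: 4,847 kg + 5,049 kg + 60 kg + 6,569 kg + 69 kg = 16,594 kg (over)
Q1 2025–Q1 2026: 5,049 kg + 60 kg + 6,569 kg + 69 kg + 1,003 kg = 12,750 kg (over)
5 windows exceed the threshold.

5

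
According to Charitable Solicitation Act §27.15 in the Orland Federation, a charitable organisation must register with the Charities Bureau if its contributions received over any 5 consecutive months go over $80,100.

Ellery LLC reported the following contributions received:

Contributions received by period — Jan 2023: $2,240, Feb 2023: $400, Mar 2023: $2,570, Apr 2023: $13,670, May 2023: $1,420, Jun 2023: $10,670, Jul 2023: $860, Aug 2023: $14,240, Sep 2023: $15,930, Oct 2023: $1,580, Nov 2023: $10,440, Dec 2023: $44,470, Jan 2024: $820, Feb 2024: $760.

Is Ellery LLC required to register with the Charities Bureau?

Jan 2023–May 2023: $2,240 + $400 + $2,570 + $13,670 + $1,420 = $20,300 (under)
Feb 2023–Jun 2023: $400 + $2,570 + $13,670 + $1,420 + $10,670 = $28,730 (under)
Mar 2023–Jul 2023: $2,570 + $13,670 + $1,420 + $10,670 + $860 = $29,190 (under)
Apr 2023–Aug 2023: $13,670 + $1,420 + $10,670 + $860 + $14,240 = $40,860 (under)
May 2023–Sep 2023: $1,420 + $10,670 + $860 + $14,240 + $15,930 = $43,120 (under)
Jun 2023–Oct 2023: $10,670 + $860 + $14,240 + $15,930 + $1,580 = $43,280 (under)
Jul 2023–Nov 2023: $860 + $14,240 + $15,930 + $1,580 + $10,440 = $43,050 (under)
Aug 2023–Dec 2023: $14,240 + $15,930 + $1,580 + $10,440 + $44,470 = $86,660 (over)
Sep 2023–Jan 2024: $15,930 + $1,580 + $10,440 + $44,470 + $820 = $73,240 (under)
Oct 2023–Feb 2024: $1,580 + $10,440 + $44,470 + $820 + $760 = $58,070 (under)
At least one window exceeds $80,100.

Yes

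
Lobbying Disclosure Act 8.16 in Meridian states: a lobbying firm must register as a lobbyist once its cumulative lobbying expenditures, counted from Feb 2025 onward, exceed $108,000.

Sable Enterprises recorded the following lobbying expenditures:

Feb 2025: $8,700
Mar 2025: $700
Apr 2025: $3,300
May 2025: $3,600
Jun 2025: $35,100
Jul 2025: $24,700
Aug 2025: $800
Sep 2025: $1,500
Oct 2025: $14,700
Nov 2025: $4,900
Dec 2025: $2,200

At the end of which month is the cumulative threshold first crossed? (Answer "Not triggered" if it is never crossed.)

Through Feb 2025: $8,700
Through Mar 2025: $9,400
Through Apr 2025: $12,700
Through May 2025: $16,300
Through Jun 2025: $51,400
Through Jul 2025: $76,100
Through Aug 2025: $76,900
Through Sep 2025: $78,400
Through Oct 2025: $93,100
Through Nov 2025: $98,000
Through Dec 2025: $100,200
Final cumulative total $100,200 ≤ $108,000; the threshold is never exceeded.

Not triggered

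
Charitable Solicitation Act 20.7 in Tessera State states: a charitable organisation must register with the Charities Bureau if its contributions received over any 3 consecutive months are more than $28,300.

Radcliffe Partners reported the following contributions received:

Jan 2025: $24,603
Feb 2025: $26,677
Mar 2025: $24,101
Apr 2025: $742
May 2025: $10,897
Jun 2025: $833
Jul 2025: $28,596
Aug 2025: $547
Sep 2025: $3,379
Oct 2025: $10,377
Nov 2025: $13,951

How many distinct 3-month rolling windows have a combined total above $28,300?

Jan 2025–Mar 2025: $24,603 + $26,677 + $24,101 = $75,381 (over)
Feb 2025–Apr 2025: $26,677 + $24,101 + $742 = $51,520 (over)
Mar 2025–May 2025: $24,101 + $742 + $10,897 = $35,740 (over)
Apr 2025–Jun 2025: $742 + $10,897 + $833 = $12,472 (under)
May 2025–Jul 2025: $10,897 + $833 + $28,596 = $40,326 (over)
Jun 2025–Aug 2025: $833 + $28,596 + $547 = $29,976 (over)
Jul 2025–Sep 2025: $28,596 + $547 + $3,379 = $32,522 (over)
Aug 2025–Oct 2025: $547 + $3,379 + $10,377 = $14,303 (under)
Sep 2025–Nov 2025: $3,379 + $10,377 + $13,951 = $27,707 (under)
6 windows exceed the threshold.

6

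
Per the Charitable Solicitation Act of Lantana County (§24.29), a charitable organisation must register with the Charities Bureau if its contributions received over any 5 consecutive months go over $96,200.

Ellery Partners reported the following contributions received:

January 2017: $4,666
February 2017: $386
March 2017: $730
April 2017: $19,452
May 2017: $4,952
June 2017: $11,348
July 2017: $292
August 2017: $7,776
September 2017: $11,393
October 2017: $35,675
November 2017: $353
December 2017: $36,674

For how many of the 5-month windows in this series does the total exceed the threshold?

0

January 2017–May 2017: $4,666 + $386 + $730 + $19,452 + $4,952 = $30,186 (under)
February 2017–June 2017: $386 + $730 + $19,452 + $4,952 + $11,348 = $36,868 (under)
March 2017–July 2017: $730 + $19,452 + $4,952 + $11,348 + $292 = $36,774 (under)
April 2017–August 2017: $19,452 + $4,952 + $11,348 + $292 + $7,776 = $43,820 (under)
May 2017–September 2017: $4,952 + $11,348 + $292 + $7,776 + $11,393 = $35,761 (under)
June 2017–October 2017: $11,348 + $292 + $7,776 + $11,393 + $35,675 = $66,484 (under)
July 2017–November 2017: $292 + $7,776 + $11,393 + $35,675 + $353 = $55,489 (under)
August 2017–December 2017: $7,776 + $11,393 + $35,675 + $353 + $36,674 = $91,871 (under)
0 windows exceed the threshold.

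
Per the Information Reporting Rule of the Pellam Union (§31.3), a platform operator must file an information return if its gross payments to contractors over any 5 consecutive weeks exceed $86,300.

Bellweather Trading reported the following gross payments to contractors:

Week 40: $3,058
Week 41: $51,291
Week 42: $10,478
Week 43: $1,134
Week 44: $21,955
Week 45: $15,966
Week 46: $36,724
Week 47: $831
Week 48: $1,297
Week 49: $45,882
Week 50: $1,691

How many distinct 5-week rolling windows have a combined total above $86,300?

4

Week 40–Week 44: $3,058 + $51,291 + $10,478 + $1,134 + $21,955 = $87,916 (over)
Week 41–Week 45: $51,291 + $10,478 + $1,134 + $21,955 + $15,966 = $100,824 (over)
Week 42–Week 46: $10,478 + $1,134 + $21,955 + $15,966 + $36,724 = $86,257 (under)
Week 43–Week 47: $1,134 + $21,955 + $15,966 + $36,724 + $831 = $76,610 (under)
Week 44–Week 48: $21,955 + $15,966 + $36,724 + $831 + $1,297 = $76,773 (under)
Week 45–Week 49: $15,966 + $36,724 + $831 + $1,297 + $45,882 = $100,700 (over)
Week 46–Week 50: $36,724 + $831 + $1,297 + $45,882 + $1,691 = $86,425 (over)
4 windows exceed the threshold.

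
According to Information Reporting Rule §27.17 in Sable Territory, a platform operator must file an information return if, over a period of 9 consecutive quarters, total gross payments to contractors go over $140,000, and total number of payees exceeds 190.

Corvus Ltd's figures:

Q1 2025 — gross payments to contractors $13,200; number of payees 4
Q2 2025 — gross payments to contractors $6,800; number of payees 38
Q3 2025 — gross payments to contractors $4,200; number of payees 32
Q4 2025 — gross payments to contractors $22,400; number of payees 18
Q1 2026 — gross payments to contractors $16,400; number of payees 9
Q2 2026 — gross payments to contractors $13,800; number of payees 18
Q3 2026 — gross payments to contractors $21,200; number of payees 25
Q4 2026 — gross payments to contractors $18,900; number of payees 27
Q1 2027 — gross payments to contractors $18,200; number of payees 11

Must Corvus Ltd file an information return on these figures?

Total gross payments to contractors: $13,200 + $6,800 + $4,200 + $22,400 + $16,400 + $13,800 + $21,200 + $18,900 + $18,200 = $135,100 (≤ $140,000).
Total number of payees: 4 + 38 + 32 + 18 + 9 + 18 + 25 + 27 + 11 = 182 (≤ 190).
The test is 'and': the rule requires both, and at least one is not exceeded.

No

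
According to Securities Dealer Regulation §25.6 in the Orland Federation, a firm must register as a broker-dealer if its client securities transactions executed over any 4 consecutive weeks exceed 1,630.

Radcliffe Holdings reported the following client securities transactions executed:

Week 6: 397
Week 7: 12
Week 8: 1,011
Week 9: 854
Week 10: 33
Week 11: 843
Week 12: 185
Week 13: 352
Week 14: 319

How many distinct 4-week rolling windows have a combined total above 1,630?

5

Week 6–Week 9: 397 + 12 + 1,011 + 854 = 2,274 (over)
Week 7–Week 10: 12 + 1,011 + 854 + 33 = 1,910 (over)
Week 8–Week 11: 1,011 + 854 + 33 + 843 = 2,741 (over)
Week 9–Week 12: 854 + 33 + 843 + 185 = 1,915 (over)
Week 10–Week 13: 33 + 843 + 185 + 352 = 1,413 (under)
Week 11–Week 14: 843 + 185 + 352 + 319 = 1,699 (over)
5 windows exceed the threshold.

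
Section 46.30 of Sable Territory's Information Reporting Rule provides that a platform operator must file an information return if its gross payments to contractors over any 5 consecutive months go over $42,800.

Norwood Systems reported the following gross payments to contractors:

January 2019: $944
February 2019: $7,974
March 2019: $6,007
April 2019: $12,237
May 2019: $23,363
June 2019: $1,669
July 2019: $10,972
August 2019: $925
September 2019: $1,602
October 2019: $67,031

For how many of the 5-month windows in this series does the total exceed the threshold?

January 2019–May 2019: $944 + $7,974 + $6,007 + $12,237 + $23,363 = $50,525 (over)
February 2019–June 2019: $7,974 + $6,007 + $12,237 + $23,363 + $1,669 = $51,250 (over)
March 2019–July 2019: $6,007 + $12,237 + $23,363 + $1,669 + $10,972 = $54,248 (over)
April 2019–August 2019: $12,237 + $23,363 + $1,669 + $10,972 + $925 = $49,166 (over)
May 2019–September 2019: $23,363 + $1,669 + $10,972 + $925 + $1,602 = $38,531 (under)
June 2019–October 2019: $1,669 + $10,972 + $925 + $1,602 + $67,031 = $82,199 (over)
5 windows exceed the threshold.

5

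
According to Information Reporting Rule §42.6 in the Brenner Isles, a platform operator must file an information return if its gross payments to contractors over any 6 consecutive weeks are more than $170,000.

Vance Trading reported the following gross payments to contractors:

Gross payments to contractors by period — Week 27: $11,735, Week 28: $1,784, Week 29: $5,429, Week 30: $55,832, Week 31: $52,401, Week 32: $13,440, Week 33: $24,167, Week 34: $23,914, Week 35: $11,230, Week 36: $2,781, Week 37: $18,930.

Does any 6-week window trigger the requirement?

Yes

Week 27–Week 32: $11,735 + $1,784 + $5,429 + $55,832 + $52,401 + $13,440 = $140,621 (under)
Week 28–Week 33: $1,784 + $5,429 + $55,832 + $52,401 + $13,440 + $24,167 = $153,053 (under)
Week 29–Week 34: $5,429 + $55,832 + $52,401 + $13,440 + $24,167 + $23,914 = $175,183 (over)
Week 30–Week 35: $55,832 + $52,401 + $13,440 + $24,167 + $23,914 + $11,230 = $180,984 (over)
Week 31–Week 36: $52,401 + $13,440 + $24,167 + $23,914 + $11,230 + $2,781 = $127,933 (under)
Week 32–Week 37: $13,440 + $24,167 + $23,914 + $11,230 + $2,781 + $18,930 = $94,462 (under)
At least one window exceeds $170,000.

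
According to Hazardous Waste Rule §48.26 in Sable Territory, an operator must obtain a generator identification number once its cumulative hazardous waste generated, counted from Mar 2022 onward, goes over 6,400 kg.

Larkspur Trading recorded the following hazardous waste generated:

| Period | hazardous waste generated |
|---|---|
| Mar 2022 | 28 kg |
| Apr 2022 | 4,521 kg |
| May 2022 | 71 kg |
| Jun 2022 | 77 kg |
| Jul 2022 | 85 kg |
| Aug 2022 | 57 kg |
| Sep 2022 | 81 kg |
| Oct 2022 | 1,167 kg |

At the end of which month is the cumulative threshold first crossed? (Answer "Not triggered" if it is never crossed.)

Not triggered

Through Mar 2022: 28 kg
Through Apr 2022: 4,549 kg
Through May 2022: 4,620 kg
Through Jun 2022: 4,697 kg
Through Jul 2022: 4,782 kg
Through Aug 2022: 4,839 kg
Through Sep 2022: 4,920 kg
Through Oct 2022: 6,087 kg
Final cumulative total 6,087 kg ≤ 6,400 kg; the threshold is never exceeded.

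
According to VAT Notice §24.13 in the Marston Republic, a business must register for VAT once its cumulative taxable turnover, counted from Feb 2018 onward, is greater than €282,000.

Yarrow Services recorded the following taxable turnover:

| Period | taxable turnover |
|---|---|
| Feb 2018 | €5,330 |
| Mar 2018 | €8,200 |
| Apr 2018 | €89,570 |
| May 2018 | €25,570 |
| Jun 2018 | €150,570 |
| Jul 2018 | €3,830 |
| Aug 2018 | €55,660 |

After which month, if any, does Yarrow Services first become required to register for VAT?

Jul 2018

Through Feb 2018: €5,330
Through Mar 2018: €13,530
Through Apr 2018: €103,100
Through May 2018: €128,670
Through Jun 2018: €279,240
Through Jul 2018: €283,070 ← exceeds threshold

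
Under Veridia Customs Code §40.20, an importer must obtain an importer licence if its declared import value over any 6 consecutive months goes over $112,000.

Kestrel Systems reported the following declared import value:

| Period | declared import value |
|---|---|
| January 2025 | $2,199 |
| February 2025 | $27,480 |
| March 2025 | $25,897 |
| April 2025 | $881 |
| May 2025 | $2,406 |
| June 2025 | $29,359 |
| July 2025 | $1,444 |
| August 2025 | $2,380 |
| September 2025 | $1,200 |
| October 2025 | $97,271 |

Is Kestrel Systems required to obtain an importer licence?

January 2025–June 2025: $2,199 + $27,480 + $25,897 + $881 + $2,406 + $29,359 = $88,222 (under)
February 2025–July 2025: $27,480 + $25,897 + $881 + $2,406 + $29,359 + $1,444 = $87,467 (under)
March 2025–August 2025: $25,897 + $881 + $2,406 + $29,359 + $1,444 + $2,380 = $62,367 (under)
April 2025–September 2025: $881 + $2,406 + $29,359 + $1,444 + $2,380 + $1,200 = $37,670 (under)
May 2025–October 2025: $2,406 + $29,359 + $1,444 + $2,380 + $1,200 + $97,271 = $134,060 (over)
At least one window exceeds $112,000.

Yes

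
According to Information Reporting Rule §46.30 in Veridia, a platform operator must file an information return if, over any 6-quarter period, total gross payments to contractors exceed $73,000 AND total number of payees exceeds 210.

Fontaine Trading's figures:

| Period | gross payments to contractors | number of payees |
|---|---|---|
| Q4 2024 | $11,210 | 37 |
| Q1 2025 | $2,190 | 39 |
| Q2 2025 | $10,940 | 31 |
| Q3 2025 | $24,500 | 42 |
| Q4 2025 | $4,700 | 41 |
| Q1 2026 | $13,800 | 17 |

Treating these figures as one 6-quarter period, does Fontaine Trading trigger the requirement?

Total gross payments to contractors: $11,210 + $2,190 + $10,940 + $24,500 + $4,700 + $13,800 = $67,340 (≤ $73,000).
Total number of payees: 37 + 39 + 31 + 42 + 41 + 17 = 207 (≤ 210).
The test is 'and': the rule requires both, and at least one is not exceeded.

No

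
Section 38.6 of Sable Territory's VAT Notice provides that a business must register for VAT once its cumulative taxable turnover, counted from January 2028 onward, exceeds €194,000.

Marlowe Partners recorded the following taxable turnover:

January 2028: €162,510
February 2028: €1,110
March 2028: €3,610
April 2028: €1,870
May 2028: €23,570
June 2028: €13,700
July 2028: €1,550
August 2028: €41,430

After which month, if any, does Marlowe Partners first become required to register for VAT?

Through January 2028: €162,510
Through February 2028: €163,620
Through March 2028: €167,230
Through April 2028: €169,100
Through May 2028: €192,670
Through June 2028: €206,370 ← exceeds threshold

June 2028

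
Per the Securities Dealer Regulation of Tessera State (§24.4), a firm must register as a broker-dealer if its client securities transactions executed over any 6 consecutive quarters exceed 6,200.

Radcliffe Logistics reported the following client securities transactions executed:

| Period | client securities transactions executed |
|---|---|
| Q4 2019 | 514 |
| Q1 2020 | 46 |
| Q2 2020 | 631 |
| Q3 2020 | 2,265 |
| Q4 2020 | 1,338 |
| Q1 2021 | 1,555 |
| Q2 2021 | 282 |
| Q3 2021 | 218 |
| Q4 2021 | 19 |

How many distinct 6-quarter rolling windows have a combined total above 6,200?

Q4 2019–Q1 2021: 514 + 46 + 631 + 2,265 + 1,338 + 1,555 = 6,349 (over)
Q1 2020–Q2 2021: 46 + 631 + 2,265 + 1,338 + 1,555 + 282 = 6,117 (under)
Q2 2020–Q3 2021: 631 + 2,265 + 1,338 + 1,555 + 282 + 218 = 6,289 (over)
Q3 2020–Q4 2021: 2,265 + 1,338 + 1,555 + 282 + 218 + 19 = 5,677 (under)
2 windows exceed the threshold.

2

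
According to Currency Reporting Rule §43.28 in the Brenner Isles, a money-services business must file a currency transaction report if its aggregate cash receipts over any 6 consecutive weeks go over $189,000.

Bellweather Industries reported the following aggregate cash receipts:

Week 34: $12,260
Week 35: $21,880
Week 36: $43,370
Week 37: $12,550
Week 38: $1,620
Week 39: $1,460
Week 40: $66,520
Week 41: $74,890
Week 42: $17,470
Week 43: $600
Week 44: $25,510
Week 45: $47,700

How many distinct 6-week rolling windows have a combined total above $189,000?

2

Week 34–Week 39: $12,260 + $21,880 + $43,370 + $12,550 + $1,620 + $1,460 = $93,140 (under)
Week 35–Week 40: $21,880 + $43,370 + $12,550 + $1,620 + $1,460 + $66,520 = $147,400 (under)
Week 36–Week 41: $43,370 + $12,550 + $1,620 + $1,460 + $66,520 + $74,890 = $200,410 (over)
Week 37–Week 42: $12,550 + $1,620 + $1,460 + $66,520 + $74,890 + $17,470 = $174,510 (under)
Week 38–Week 43: $1,620 + $1,460 + $66,520 + $74,890 + $17,470 + $600 = $162,560 (under)
Week 39–Week 44: $1,460 + $66,520 + $74,890 + $17,470 + $600 + $25,510 = $186,450 (under)
Week 40–Week 45: $66,520 + $74,890 + $17,470 + $600 + $25,510 + $47,700 = $232,690 (over)
2 windows exceed the threshold.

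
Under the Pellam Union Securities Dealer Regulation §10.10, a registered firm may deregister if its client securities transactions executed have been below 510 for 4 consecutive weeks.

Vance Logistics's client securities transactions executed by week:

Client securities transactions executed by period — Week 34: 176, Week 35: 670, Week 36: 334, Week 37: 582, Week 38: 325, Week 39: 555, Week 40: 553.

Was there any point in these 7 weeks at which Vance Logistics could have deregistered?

Weeks below 510: Week 34, Week 36, Week 38.
Longest run of consecutive weeks below the threshold: 1.
1 < 4, so Vance Logistics never became eligible.

No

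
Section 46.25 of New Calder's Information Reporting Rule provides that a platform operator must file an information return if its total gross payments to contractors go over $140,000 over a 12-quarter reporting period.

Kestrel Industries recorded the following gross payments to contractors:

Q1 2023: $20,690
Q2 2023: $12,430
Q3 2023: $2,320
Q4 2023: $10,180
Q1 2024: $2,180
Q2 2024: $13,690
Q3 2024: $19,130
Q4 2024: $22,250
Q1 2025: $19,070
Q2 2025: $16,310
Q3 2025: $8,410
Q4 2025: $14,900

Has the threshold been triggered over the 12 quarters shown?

Yes

Total gross payments to contractors: $20,690 + $12,430 + $2,320 + $10,180 + $2,180 + $13,690 + $19,130 + $22,250 + $19,070 + $16,310 + $8,410 + $14,900 = $161,560.
$161,560 > $140,000, so the threshold is exceeded.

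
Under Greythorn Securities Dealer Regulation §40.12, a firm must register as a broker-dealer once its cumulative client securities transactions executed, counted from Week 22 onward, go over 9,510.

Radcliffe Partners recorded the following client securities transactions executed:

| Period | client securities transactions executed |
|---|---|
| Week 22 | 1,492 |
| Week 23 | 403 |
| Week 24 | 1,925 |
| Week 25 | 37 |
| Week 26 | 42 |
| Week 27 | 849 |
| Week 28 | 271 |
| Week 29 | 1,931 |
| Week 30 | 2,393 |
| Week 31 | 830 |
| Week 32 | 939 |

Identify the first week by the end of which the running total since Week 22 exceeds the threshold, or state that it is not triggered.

Week 31

Through Week 22: 1,492
Through Week 23: 1,895
Through Week 24: 3,820
Through Week 25: 3,857
Through Week 26: 3,899
Through Week 27: 4,748
Through Week 28: 5,019
Through Week 29: 6,950
Through Week 30: 9,343
Through Week 31: 10,173 ← exceeds threshold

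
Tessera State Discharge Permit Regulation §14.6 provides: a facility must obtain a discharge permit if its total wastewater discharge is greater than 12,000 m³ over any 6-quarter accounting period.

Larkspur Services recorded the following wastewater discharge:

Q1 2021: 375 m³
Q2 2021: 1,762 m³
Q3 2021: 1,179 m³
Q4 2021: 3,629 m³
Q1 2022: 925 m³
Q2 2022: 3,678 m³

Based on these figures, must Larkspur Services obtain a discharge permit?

No

Total wastewater discharge: 375 m³ + 1,762 m³ + 1,179 m³ + 3,629 m³ + 925 m³ + 3,678 m³ = 11,548 m³.
11,548 m³ ≤ 12,000 m³, so the threshold is not exceeded.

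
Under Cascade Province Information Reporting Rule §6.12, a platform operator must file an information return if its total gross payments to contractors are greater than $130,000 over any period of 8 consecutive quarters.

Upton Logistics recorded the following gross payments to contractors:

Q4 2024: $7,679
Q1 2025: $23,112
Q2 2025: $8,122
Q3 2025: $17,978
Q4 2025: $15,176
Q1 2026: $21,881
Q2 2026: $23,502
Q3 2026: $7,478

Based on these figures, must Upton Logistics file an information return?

No

Total gross payments to contractors: $7,679 + $23,112 + $8,122 + $17,978 + $15,176 + $21,881 + $23,502 + $7,478 = $124,928.
$124,928 ≤ $130,000, so the threshold is not exceeded.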